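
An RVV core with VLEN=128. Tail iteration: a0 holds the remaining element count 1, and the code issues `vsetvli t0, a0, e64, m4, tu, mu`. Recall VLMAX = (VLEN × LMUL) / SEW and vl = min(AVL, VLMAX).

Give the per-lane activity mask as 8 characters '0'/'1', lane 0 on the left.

VLMAX = (128 × 4) / 64 = 8 lanes
vl ← min(1, 8) = 1
bits (lane 0 leftmost): 10000000

predicate = 10000000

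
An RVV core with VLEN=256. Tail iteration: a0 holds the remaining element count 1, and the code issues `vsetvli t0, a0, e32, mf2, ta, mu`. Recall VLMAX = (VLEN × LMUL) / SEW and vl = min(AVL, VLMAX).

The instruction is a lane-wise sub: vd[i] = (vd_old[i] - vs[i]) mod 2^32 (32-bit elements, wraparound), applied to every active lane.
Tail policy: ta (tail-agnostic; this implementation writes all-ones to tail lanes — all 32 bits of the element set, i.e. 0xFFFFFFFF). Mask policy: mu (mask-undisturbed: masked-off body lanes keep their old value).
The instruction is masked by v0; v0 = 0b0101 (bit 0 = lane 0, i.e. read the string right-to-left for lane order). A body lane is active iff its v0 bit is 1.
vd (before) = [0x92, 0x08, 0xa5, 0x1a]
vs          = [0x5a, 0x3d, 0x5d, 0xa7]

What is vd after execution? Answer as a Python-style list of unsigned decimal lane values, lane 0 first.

lanes per group: 256·1/2/32 = 4
AVL=1 ≤ VLMAX=4, so vl = 1
vd[0] sub(0x92,0x5a) -> 0x38
vd[1] tail/ones -> 0xffffffff
vd[2] tail/ones -> 0xffffffff
vd[3] tail/ones -> 0xffffffff

vd = [56, 4294967295, 4294967295, 4294967295]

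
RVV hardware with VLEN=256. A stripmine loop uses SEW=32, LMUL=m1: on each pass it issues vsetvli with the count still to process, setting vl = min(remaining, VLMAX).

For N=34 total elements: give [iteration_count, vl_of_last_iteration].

[iterations, last_vl] = [5, 2]

lanes per group: 256·1/32 = 8
N=34: ⌈34/8⌉ = 5 iters; last vl = 34 − 4×8 = 2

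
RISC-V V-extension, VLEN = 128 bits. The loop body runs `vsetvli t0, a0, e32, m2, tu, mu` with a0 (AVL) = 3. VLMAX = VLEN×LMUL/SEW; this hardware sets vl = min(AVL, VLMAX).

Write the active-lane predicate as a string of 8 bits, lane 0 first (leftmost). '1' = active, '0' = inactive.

predicate = 11100000

lanes per group: 128·2/32 = 8
AVL=3 ≤ VLMAX=8, so vl = 3
bits (lane 0 leftmost): 11100000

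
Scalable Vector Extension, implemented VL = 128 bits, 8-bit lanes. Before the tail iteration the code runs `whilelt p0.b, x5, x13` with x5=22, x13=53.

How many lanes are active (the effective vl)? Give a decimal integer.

vl = 16

128-bit reg / 8-bit elem → 16 lanes
active while 22+j < 53, i.e. j ∈ [0,31) capped at 16 ⇒ 16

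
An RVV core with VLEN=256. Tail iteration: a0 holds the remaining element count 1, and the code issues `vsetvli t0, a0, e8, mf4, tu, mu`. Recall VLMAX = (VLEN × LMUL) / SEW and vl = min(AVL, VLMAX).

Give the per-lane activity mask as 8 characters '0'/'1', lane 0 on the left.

VLMAX = (256 × 1/4) / 8 = 8 lanes
vl ← min(1, 8) = 1
bits (lane 0 leftmost): 10000000

predicate = 10000000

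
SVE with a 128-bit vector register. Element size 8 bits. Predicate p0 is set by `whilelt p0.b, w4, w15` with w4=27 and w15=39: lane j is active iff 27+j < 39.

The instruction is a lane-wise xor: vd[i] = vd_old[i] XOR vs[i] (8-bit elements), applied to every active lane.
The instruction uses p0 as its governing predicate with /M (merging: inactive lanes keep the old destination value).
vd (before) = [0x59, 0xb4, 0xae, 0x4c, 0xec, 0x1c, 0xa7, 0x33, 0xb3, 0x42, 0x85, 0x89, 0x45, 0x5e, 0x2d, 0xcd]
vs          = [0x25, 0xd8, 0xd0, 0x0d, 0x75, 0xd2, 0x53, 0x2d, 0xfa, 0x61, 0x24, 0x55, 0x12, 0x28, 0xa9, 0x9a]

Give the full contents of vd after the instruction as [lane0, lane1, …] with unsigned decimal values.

vd = [124, 108, 126, 65, 153, 206, 244, 30, 73, 35, 161, 220, 69, 94, 45, 205]

register lanes = 128/8 = 16
p0[j] = (27+j < 39); true for j=0..11 → 12 lanes set
[0] xor(0x59,0x25) = 0x7c
[1] xor(0xb4,0xd8) = 0x6c
[2] xor(0xae,0xd0) = 0x7e
[3] xor(0x4c,0x0d) = 0x41
[4] xor(0xec,0x75) = 0x99
[5] xor(0x1c,0xd2) = 0xce
[6] xor(0xa7,0x53) = 0xf4
[7] xor(0x33,0x2d) = 0x1e
[8] xor(0xb3,0xfa) = 0x49
[9] xor(0x42,0x61) = 0x23
[10] xor(0x85,0x24) = 0xa1
[11] xor(0x89,0x55) = 0xdc
[12] tail/keep = 0x45
[13] tail/keep = 0x5e
[14] tail/keep = 0x2d
[15] tail/keep = 0xcd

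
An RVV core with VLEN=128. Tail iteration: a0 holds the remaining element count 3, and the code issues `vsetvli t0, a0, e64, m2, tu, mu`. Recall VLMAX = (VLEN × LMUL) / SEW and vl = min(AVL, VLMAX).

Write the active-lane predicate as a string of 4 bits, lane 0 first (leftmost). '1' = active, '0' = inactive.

predicate = 1110

lanes per group: 128·2/64 = 4
AVL=3 ≤ VLMAX=4, so vl = 3
bits (lane 0 leftmost): 1110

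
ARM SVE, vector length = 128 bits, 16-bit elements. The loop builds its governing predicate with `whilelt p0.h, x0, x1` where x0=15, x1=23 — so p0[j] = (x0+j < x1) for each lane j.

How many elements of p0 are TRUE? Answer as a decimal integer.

register lanes = 128/16 = 8
p0[j] = (15+j < 23); true for j=0..7 → 8 lanes set

vl = 8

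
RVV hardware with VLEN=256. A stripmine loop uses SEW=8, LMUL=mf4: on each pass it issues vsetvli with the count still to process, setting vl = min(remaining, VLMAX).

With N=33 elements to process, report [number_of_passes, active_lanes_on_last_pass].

[iterations, last_vl] = [5, 1]

VLMAX = (256 × 1/4) / 8 = 8 lanes
iterations = ceil(33/8) = 5; final-pass vl = 1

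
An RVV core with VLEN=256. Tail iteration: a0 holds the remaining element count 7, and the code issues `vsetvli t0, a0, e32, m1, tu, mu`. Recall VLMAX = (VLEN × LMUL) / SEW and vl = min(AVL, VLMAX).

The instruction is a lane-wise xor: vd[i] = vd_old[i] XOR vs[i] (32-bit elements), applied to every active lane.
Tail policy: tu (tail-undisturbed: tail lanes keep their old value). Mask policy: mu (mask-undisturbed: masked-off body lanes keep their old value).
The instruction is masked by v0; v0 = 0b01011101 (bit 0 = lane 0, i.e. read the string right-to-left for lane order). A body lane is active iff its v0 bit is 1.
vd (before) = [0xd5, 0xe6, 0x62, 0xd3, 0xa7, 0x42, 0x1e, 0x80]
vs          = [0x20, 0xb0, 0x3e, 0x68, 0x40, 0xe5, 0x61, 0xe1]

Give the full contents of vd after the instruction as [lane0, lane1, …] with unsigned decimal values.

VLMAX = VLEN×LMUL/SEW = 256×1/32 = 8
vl ← min(7, 8) = 7
  i=0: xor(0xd5,0x20) → 245
  i=1: mask-off/keep → 230
  i=2: xor(0x62,0x3e) → 92
  i=3: xor(0xd3,0x68) → 187
  i=4: xor(0xa7,0x40) → 231
  i=5: mask-off/keep → 66
  i=6: xor(0x1e,0x61) → 127
  i=7: tail/keep → 128

vd = [245, 230, 92, 187, 231, 66, 127, 128]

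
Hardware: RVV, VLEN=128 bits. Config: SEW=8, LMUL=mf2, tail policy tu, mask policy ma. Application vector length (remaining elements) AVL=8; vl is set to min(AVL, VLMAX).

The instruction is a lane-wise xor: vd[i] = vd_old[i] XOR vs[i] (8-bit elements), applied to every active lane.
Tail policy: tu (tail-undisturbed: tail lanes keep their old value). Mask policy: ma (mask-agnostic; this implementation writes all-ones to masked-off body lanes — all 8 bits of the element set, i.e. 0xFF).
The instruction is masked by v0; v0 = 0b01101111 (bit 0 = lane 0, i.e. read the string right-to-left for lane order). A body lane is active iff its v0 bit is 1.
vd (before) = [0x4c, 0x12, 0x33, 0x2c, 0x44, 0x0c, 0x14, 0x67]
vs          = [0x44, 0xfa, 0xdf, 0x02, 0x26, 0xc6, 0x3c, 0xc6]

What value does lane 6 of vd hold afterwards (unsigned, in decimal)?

vd[6] = 40

VLMAX = (128 × 1/2) / 8 = 8 lanes
vl = min(AVL, VLMAX) = min(8, 8) = 8
  i=0: xor(0x4c,0x44) → 8
  i=1: xor(0x12,0xfa) → 232
  i=2: xor(0x33,0xdf) → 236
  i=3: xor(0x2c,0x02) → 46
  i=4: mask-off/ones → 255
  i=5: xor(0x0c,0xc6) → 202
  i=6: xor(0x14,0x3c) → 40
  i=7: mask-off/ones → 255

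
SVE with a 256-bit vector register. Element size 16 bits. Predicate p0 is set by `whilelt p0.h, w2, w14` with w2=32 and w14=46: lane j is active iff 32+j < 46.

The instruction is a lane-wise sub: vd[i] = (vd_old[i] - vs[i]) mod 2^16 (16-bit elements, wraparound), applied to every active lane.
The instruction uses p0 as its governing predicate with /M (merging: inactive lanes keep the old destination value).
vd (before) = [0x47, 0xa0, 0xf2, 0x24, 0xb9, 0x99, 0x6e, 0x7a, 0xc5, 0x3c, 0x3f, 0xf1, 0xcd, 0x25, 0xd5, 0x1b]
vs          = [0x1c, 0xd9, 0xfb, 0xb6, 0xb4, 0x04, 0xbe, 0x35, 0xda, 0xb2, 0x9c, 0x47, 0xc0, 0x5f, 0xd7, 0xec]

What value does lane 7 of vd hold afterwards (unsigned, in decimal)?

vd[7] = 69

register lanes = 256/16 = 16
whilelt: lane j active iff 32+j < 46 → j < 14 → 14 active
vd[0] sub(0x47,0x1c) -> 0x2b
vd[1] sub(0xa0,0xd9) -> 0xffc7
vd[2] sub(0xf2,0xfb) -> 0xfff7
vd[3] sub(0x24,0xb6) -> 0xff6e
vd[4] sub(0xb9,0xb4) -> 0x05
vd[5] sub(0x99,0x04) -> 0x95
vd[6] sub(0x6e,0xbe) -> 0xffb0
vd[7] sub(0x7a,0x35) -> 0x45
vd[8] sub(0xc5,0xda) -> 0xffeb
vd[9] sub(0x3c,0xb2) -> 0xff8a
vd[10] sub(0x3f,0x9c) -> 0xffa3
vd[11] sub(0xf1,0x47) -> 0xaa
vd[12] sub(0xcd,0xc0) -> 0x0d
vd[13] sub(0x25,0x5f) -> 0xffc6
vd[14] tail/keep -> 0xd5
vd[15] tail/keep -> 0x1b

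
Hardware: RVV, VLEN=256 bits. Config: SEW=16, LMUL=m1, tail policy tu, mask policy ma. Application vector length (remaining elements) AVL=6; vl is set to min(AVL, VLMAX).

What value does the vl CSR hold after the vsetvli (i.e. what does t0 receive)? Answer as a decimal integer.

VLMAX = VLEN×LMUL/SEW = 256×1/16 = 16
vl = min(AVL, VLMAX) = min(6, 16) = 6

vl = 6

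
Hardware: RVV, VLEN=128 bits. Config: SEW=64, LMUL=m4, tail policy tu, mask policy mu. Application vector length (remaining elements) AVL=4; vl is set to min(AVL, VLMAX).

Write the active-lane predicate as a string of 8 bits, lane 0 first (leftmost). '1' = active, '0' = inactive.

VLMAX = VLEN×LMUL/SEW = 128×4/64 = 8
vl ← min(4, 8) = 4
bits (lane 0 leftmost): 11110000

predicate = 11110000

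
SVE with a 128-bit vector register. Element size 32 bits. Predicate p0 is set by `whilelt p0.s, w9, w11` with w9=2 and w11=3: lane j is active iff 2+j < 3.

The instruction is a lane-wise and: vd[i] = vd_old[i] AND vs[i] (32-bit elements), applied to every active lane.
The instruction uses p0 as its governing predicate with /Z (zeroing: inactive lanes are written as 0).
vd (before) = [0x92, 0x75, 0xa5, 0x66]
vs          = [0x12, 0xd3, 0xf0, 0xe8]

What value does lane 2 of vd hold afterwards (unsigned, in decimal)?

vd[2] = 0

128-bit reg / 32-bit elem → 4 lanes
p0[j] = (2+j < 3); true for j=0..0 → 1 lanes set
lane  0: and(0x92,0x12) ⇒ 0x12
lane  1: tail/zero ⇒ 0x00
lane  2: tail/zero ⇒ 0x00
lane  3: tail/zero ⇒ 0x00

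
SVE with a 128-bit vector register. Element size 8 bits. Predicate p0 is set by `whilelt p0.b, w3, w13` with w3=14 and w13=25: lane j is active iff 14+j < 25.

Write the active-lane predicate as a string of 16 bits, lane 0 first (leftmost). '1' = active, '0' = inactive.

lane count: 128 div 8 = 16
active while 14+j < 25, i.e. j ∈ [0,11) capped at 16 ⇒ 11
bits (lane 0 leftmost): 1111111111100000

predicate = 1111111111100000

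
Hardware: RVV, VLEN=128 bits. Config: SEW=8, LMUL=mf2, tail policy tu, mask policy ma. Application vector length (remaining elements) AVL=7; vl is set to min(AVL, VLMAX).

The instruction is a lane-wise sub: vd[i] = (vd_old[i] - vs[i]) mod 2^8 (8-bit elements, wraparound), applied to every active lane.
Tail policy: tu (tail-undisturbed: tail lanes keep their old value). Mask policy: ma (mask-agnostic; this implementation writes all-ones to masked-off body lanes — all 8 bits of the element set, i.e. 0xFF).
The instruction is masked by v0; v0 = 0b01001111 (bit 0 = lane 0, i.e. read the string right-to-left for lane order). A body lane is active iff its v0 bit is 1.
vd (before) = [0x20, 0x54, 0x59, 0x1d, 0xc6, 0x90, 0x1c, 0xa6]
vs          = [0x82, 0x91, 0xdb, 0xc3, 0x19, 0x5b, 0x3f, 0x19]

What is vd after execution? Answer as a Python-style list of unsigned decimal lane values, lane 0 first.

VLMAX = VLEN×LMUL/SEW = 128×1/2/8 = 8
vl ← min(7, 8) = 7
  i=0: sub(0x20,0x82) → 158
  i=1: sub(0x54,0x91) → 195
  i=2: sub(0x59,0xdb) → 126
  i=3: sub(0x1d,0xc3) → 90
  i=4: mask-off/ones → 255
  i=5: mask-off/ones → 255
  i=6: sub(0x1c,0x3f) → 221
  i=7: tail/keep → 166

vd = [158, 195, 126, 90, 255, 255, 221, 166]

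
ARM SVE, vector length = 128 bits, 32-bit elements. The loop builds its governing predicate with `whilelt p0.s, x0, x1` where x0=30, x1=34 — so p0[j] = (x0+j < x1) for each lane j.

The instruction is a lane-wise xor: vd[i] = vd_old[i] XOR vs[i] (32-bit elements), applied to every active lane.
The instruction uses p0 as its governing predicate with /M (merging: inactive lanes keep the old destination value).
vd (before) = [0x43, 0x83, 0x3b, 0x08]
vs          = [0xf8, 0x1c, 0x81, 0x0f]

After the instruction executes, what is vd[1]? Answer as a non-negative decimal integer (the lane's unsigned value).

vd[1] = 159

128-bit reg / 32-bit elem → 4 lanes
active while 30+j < 34, i.e. j ∈ [0,4) capped at 4 ⇒ 4
lane  0: xor(0x43,0xf8) ⇒ 0xbb
lane  1: xor(0x83,0x1c) ⇒ 0x9f
lane  2: xor(0x3b,0x81) ⇒ 0xba
lane  3: xor(0x08,0x0f) ⇒ 0x07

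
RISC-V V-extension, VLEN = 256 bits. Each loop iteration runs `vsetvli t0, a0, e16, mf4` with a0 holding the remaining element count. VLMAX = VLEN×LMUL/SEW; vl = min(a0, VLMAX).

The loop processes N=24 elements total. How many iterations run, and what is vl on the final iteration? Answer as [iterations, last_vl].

lanes per group: 256·1/4/16 = 4
24 elements at 4/iter → 6 passes, remainder 4 on the last

[iterations, last_vl] = [6, 4]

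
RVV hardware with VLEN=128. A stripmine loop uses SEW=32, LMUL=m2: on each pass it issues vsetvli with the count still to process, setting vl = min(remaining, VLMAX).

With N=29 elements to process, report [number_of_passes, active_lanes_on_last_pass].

[iterations, last_vl] = [4, 5]

lanes per group: 128·2/32 = 8
iterations = ceil(29/8) = 4; final-pass vl = 5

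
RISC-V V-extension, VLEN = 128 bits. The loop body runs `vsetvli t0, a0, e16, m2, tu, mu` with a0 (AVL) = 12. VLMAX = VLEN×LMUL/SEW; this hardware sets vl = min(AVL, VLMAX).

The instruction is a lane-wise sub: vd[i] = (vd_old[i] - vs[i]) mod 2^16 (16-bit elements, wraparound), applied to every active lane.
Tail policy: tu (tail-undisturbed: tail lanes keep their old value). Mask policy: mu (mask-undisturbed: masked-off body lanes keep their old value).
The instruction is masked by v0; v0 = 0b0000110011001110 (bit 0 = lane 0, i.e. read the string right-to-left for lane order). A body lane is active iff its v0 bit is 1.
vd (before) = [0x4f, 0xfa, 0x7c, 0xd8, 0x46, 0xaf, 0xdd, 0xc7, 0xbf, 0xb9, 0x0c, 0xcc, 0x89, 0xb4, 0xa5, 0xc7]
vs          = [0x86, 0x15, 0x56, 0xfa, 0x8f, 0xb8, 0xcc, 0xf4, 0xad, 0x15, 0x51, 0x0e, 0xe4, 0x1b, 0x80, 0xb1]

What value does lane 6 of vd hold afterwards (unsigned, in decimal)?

VLMAX = VLEN×LMUL/SEW = 128×2/16 = 16
vl ← min(12, 16) = 12
lane  0: mask-off/keep ⇒ 0x4f
lane  1: sub(0xfa,0x15) ⇒ 0xe5
lane  2: sub(0x7c,0x56) ⇒ 0x26
lane  3: sub(0xd8,0xfa) ⇒ 0xffde
lane  4: mask-off/keep ⇒ 0x46
lane  5: mask-off/keep ⇒ 0xaf
lane  6: sub(0xdd,0xcc) ⇒ 0x11
lane  7: sub(0xc7,0xf4) ⇒ 0xffd3
lane  8: mask-off/keep ⇒ 0xbf
lane  9: mask-off/keep ⇒ 0xb9
lane 10: sub(0x0c,0x51) ⇒ 0xffbb
lane 11: sub(0xcc,0x0e) ⇒ 0xbe
lane 12: tail/keep ⇒ 0x89
lane 13: tail/keep ⇒ 0xb4
lane 14: tail/keep ⇒ 0xa5
lane 15: tail/keep ⇒ 0xc7

vd[6] = 17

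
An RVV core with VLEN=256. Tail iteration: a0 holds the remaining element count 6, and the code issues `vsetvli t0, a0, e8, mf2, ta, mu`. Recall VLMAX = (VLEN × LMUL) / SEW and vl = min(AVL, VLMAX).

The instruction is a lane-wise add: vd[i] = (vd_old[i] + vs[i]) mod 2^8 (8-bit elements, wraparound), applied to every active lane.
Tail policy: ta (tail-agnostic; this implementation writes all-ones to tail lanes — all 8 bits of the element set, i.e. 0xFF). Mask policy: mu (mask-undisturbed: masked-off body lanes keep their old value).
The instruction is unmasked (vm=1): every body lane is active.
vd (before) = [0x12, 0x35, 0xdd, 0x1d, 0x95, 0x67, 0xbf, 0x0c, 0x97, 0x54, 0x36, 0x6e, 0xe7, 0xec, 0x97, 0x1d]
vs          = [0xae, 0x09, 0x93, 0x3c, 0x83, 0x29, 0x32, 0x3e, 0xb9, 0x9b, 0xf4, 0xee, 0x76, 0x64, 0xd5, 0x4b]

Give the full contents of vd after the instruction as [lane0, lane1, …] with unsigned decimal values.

vd = [192, 62, 112, 89, 24, 144, 255, 255, 255, 255, 255, 255, 255, 255, 255, 255]

lanes per group: 256·1/2/8 = 16
AVL=6 ≤ VLMAX=16, so vl = 6
vd[0] add(0x12,0xae) -> 0xc0
vd[1] add(0x35,0x09) -> 0x3e
vd[2] add(0xdd,0x93) -> 0x70
vd[3] add(0x1d,0x3c) -> 0x59
vd[4] add(0x95,0x83) -> 0x18
vd[5] add(0x67,0x29) -> 0x90
vd[6] tail/ones -> 0xff
vd[7] tail/ones -> 0xff
vd[8] tail/ones -> 0xff
vd[9] tail/ones -> 0xff
vd[10] tail/ones -> 0xff
vd[11] tail/ones -> 0xff
vd[12] tail/ones -> 0xff
vd[13] tail/ones -> 0xff
vd[14] tail/ones -> 0xff
vd[15] tail/ones -> 0xff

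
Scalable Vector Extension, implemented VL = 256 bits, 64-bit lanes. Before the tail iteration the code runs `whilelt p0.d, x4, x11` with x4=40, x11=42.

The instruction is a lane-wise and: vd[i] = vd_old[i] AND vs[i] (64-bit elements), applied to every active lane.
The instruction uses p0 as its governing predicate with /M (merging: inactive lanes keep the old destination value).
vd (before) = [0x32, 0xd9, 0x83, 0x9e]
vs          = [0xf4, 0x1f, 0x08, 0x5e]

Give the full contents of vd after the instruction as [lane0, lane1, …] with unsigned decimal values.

vd = [48, 25, 131, 158]

lane count: 256 div 64 = 4
whilelt: lane j active iff 40+j < 42 → j < 2 → 2 active
[0] and(0x32,0xf4) = 0x30
[1] and(0xd9,0x1f) = 0x19
[2] tail/keep = 0x83
[3] tail/keep = 0x9e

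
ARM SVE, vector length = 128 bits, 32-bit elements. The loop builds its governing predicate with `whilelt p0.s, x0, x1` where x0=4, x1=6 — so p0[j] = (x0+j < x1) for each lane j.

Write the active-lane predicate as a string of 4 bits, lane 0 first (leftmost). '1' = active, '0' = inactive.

predicate = 1100

lane count: 128 div 32 = 4
whilelt: lane j active iff 4+j < 6 → j < 2 → 2 active
bits (lane 0 leftmost): 1100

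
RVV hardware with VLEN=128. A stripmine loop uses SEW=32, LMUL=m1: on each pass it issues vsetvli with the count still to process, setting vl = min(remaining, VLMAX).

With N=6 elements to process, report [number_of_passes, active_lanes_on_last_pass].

VLMAX = VLEN×LMUL/SEW = 128×1/32 = 4
6 elements at 4/iter → 2 passes, remainder 2 on the last

[iterations, last_vl] = [2, 2]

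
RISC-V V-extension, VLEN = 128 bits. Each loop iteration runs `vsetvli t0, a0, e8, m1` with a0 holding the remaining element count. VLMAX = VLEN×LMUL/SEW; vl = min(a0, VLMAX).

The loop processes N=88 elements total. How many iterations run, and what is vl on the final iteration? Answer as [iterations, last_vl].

VLMAX = VLEN×LMUL/SEW = 128×1/8 = 16
N=88: ⌈88/16⌉ = 6 iters; last vl = 88 − 5×16 = 8

[iterations, last_vl] = [6, 8]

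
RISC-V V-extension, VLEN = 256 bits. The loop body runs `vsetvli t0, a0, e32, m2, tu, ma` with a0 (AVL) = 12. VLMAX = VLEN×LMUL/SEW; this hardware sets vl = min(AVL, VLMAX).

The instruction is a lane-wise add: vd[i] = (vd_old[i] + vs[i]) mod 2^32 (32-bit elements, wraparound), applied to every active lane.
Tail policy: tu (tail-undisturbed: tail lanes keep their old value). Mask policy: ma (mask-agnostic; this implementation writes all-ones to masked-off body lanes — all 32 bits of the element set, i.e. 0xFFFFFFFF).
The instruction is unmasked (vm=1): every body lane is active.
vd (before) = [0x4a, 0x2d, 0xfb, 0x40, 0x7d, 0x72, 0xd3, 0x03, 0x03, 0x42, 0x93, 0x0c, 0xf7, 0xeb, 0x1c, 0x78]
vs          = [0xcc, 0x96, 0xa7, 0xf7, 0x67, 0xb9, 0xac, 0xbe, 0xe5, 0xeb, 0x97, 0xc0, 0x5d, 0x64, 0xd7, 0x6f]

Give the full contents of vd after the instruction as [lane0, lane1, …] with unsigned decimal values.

vd = [278, 195, 418, 311, 228, 299, 383, 193, 232, 301, 298, 204, 247, 235, 28, 120]

lanes per group: 256·2/32 = 16
AVL=12 ≤ VLMAX=16, so vl = 12
  i=0: add(0x4a,0xcc) → 278
  i=1: add(0x2d,0x96) → 195
  i=2: add(0xfb,0xa7) → 418
  i=3: add(0x40,0xf7) → 311
  i=4: add(0x7d,0x67) → 228
  i=5: add(0x72,0xb9) → 299
  i=6: add(0xd3,0xac) → 383
  i=7: add(0x03,0xbe) → 193
  i=8: add(0x03,0xe5) → 232
  i=9: add(0x42,0xeb) → 301
  i=10: add(0x93,0x97) → 298
  i=11: add(0x0c,0xc0) → 204
  i=12: tail/keep → 247
  i=13: tail/keep → 235
  i=14: tail/keep → 28
  i=15: tail/keep → 120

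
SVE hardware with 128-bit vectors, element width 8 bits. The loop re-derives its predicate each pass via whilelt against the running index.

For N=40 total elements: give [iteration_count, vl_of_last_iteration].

128-bit reg / 8-bit elem → 16 lanes
40 elements at 16/iter → 3 passes, remainder 8 on the last

[iterations, last_vl] = [3, 8]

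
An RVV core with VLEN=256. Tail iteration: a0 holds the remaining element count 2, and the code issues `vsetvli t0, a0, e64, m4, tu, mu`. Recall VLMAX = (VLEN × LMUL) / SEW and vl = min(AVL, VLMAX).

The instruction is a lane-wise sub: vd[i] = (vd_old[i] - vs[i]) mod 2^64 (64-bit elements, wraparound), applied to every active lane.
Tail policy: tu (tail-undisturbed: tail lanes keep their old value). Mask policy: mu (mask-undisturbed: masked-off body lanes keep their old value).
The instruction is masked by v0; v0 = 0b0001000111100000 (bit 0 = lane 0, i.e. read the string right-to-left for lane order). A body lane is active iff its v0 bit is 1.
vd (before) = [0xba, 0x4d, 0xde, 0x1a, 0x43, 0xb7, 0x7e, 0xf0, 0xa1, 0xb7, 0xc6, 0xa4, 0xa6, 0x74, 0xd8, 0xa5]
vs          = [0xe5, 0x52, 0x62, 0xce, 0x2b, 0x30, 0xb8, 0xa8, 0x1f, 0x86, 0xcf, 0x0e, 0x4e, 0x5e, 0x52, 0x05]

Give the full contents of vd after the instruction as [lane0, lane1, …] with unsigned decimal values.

vd = [186, 77, 222, 26, 67, 183, 126, 240, 161, 183, 198, 164, 166, 116, 216, 165]

lanes per group: 256·4/64 = 16
AVL=2 ≤ VLMAX=16, so vl = 2
  i=0: mask-off/keep → 186
  i=1: mask-off/keep → 77
  i=2: tail/keep → 222
  i=3: tail/keep → 26
  i=4: tail/keep → 67
  i=5: tail/keep → 183
  i=6: tail/keep → 126
  i=7: tail/keep → 240
  i=8: tail/keep → 161
  i=9: tail/keep → 183
  i=10: tail/keep → 198
  i=11: tail/keep → 164
  i=12: tail/keep → 166
  i=13: tail/keep → 116
  i=14: tail/keep → 216
  i=15: tail/keep → 165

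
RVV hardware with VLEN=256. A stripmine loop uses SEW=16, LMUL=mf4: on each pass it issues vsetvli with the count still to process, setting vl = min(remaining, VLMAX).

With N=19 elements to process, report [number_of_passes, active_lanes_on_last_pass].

[iterations, last_vl] = [5, 3]

lanes per group: 256·1/4/16 = 4
N=19: ⌈19/4⌉ = 5 iters; last vl = 19 − 4×4 = 3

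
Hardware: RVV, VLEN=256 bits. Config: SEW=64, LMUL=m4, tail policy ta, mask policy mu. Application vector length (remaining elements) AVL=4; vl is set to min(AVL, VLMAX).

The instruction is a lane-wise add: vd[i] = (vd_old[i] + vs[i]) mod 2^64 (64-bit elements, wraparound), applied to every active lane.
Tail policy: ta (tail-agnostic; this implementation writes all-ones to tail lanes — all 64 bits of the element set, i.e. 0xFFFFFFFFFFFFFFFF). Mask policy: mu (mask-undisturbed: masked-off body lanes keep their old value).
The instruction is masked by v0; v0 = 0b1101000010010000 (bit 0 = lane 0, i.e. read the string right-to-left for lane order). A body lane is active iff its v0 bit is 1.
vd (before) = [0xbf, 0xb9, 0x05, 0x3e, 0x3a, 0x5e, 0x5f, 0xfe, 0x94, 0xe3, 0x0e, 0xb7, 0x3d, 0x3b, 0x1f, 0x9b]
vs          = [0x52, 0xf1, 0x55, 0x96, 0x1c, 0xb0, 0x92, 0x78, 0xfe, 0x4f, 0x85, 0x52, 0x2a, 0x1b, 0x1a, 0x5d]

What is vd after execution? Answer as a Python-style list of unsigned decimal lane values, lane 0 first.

VLMAX = VLEN×LMUL/SEW = 256×4/64 = 16
AVL=4 ≤ VLMAX=16, so vl = 4
vd[0] mask-off/keep -> 0xbf
vd[1] mask-off/keep -> 0xb9
vd[2] mask-off/keep -> 0x05
vd[3] mask-off/keep -> 0x3e
vd[4] tail/ones -> 0xffffffffffffffff
vd[5] tail/ones -> 0xffffffffffffffff
vd[6] tail/ones -> 0xffffffffffffffff
vd[7] tail/ones -> 0xffffffffffffffff
vd[8] tail/ones -> 0xffffffffffffffff
vd[9] tail/ones -> 0xffffffffffffffff
vd[10] tail/ones -> 0xffffffffffffffff
vd[11] tail/ones -> 0xffffffffffffffff
vd[12] tail/ones -> 0xffffffffffffffff
vd[13] tail/ones -> 0xffffffffffffffff
vd[14] tail/ones -> 0xffffffffffffffff
vd[15] tail/ones -> 0xffffffffffffffff

vd = [191, 185, 5, 62, 18446744073709551615, 18446744073709551615, 18446744073709551615, 18446744073709551615, 18446744073709551615, 18446744073709551615, 18446744073709551615, 18446744073709551615, 18446744073709551615, 18446744073709551615, 18446744073709551615, 18446744073709551615]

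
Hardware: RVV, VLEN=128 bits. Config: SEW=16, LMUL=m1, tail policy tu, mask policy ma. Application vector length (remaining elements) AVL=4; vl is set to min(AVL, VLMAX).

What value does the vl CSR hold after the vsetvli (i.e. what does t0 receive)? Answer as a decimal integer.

VLMAX = VLEN×LMUL/SEW = 128×1/16 = 8
AVL=4 ≤ VLMAX=8, so vl = 4

vl = 4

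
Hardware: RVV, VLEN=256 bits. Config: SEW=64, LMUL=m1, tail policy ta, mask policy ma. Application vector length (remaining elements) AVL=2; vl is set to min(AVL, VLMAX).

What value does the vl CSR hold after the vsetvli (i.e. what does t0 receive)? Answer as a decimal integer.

VLMAX = VLEN×LMUL/SEW = 256×1/64 = 4
vl = min(AVL, VLMAX) = min(2, 4) = 2

vl = 2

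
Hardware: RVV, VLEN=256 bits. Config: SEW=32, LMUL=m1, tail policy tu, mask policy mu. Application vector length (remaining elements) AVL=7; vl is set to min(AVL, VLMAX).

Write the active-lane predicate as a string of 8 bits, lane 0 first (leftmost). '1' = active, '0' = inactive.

predicate = 11111110

lanes per group: 256·1/32 = 8
vl = min(AVL, VLMAX) = min(7, 8) = 7
bits (lane 0 leftmost): 11111110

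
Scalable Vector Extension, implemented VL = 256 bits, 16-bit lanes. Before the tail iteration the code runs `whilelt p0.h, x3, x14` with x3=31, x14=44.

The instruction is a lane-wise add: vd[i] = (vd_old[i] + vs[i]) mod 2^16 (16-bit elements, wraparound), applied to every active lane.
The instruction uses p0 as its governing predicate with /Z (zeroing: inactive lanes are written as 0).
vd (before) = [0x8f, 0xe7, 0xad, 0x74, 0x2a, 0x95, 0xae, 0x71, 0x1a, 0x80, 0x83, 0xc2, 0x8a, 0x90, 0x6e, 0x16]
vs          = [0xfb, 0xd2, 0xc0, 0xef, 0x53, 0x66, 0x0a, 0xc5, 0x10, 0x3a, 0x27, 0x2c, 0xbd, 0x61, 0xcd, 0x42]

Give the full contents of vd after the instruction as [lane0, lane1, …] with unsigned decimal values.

256-bit reg / 16-bit elem → 16 lanes
p0[j] = (31+j < 44); true for j=0..12 → 13 lanes set
  i=0: add(0x8f,0xfb) → 394
  i=1: add(0xe7,0xd2) → 441
  i=2: add(0xad,0xc0) → 365
  i=3: add(0x74,0xef) → 355
  i=4: add(0x2a,0x53) → 125
  i=5: add(0x95,0x66) → 251
  i=6: add(0xae,0x0a) → 184
  i=7: add(0x71,0xc5) → 310
  i=8: add(0x1a,0x10) → 42
  i=9: add(0x80,0x3a) → 186
  i=10: add(0x83,0x27) → 170
  i=11: add(0xc2,0x2c) → 238
  i=12: add(0x8a,0xbd) → 327
  i=13: tail/zero → 0
  i=14: tail/zero → 0
  i=15: tail/zero → 0

vd = [394, 441, 365, 355, 125, 251, 184, 310, 42, 186, 170, 238, 327, 0, 0, 0]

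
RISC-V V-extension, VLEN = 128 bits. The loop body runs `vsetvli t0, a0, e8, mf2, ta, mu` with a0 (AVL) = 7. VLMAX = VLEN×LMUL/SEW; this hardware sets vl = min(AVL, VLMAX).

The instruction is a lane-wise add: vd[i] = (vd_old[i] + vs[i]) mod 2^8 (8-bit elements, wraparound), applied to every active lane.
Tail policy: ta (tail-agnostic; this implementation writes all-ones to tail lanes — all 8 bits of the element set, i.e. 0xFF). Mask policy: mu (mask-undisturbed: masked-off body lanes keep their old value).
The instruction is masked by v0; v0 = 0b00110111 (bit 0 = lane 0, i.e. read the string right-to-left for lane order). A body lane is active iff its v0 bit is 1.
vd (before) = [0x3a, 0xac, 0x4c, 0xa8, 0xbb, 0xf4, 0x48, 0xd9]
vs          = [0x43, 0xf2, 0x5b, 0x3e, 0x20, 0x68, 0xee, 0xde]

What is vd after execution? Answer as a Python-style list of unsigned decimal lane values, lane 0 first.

VLMAX = (128 × 1/2) / 8 = 8 lanes
vl = min(AVL, VLMAX) = min(7, 8) = 7
lane  0: add(0x3a,0x43) ⇒ 0x7d
lane  1: add(0xac,0xf2) ⇒ 0x9e
lane  2: add(0x4c,0x5b) ⇒ 0xa7
lane  3: mask-off/keep ⇒ 0xa8
lane  4: add(0xbb,0x20) ⇒ 0xdb
lane  5: add(0xf4,0x68) ⇒ 0x5c
lane  6: mask-off/keep ⇒ 0x48
lane  7: tail/ones ⇒ 0xff

vd = [125, 158, 167, 168, 219, 92, 72, 255]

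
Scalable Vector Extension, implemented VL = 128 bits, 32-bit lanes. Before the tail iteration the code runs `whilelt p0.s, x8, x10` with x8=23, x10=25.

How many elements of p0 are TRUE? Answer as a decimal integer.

vl = 2

register lanes = 128/32 = 4
p0[j] = (23+j < 25); true for j=0..1 → 2 lanes set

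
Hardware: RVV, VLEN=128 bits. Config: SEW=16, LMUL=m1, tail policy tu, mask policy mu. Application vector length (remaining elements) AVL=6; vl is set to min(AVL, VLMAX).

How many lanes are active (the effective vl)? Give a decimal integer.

VLMAX = (128 × 1) / 16 = 8 lanes
vl = min(AVL, VLMAX) = min(6, 8) = 6

vl = 6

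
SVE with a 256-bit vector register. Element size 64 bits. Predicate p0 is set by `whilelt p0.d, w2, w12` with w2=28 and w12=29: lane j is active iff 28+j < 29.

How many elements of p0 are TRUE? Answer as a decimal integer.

vl = 1

lane count: 256 div 64 = 4
active while 28+j < 29, i.e. j ∈ [0,1) capped at 4 ⇒ 1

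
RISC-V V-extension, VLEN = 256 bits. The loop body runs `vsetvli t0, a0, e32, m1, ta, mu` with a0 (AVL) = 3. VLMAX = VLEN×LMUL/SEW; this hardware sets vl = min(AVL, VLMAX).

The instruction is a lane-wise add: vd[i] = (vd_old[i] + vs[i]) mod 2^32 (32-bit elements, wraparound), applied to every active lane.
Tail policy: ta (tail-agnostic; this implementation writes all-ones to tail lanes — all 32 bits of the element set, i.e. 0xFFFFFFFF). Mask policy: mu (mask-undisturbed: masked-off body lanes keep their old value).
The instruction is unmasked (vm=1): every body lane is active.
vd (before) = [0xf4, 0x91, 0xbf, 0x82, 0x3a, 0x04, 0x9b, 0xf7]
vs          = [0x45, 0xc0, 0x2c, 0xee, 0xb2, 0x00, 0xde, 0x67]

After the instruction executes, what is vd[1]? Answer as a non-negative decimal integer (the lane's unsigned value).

VLMAX = VLEN×LMUL/SEW = 256×1/32 = 8
AVL=3 ≤ VLMAX=8, so vl = 3
  i=0: add(0xf4,0x45) → 313
  i=1: add(0x91,0xc0) → 337
  i=2: add(0xbf,0x2c) → 235
  i=3: tail/ones → 4294967295
  i=4: tail/ones → 4294967295
  i=5: tail/ones → 4294967295
  i=6: tail/ones → 4294967295
  i=7: tail/ones → 4294967295

vd[1] = 337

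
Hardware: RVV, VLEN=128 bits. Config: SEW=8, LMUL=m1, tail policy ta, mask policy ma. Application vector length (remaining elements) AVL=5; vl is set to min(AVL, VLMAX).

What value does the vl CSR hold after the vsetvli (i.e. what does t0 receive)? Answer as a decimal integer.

vl = 5

VLMAX = (128 × 1) / 8 = 16 lanes
vl = min(AVL, VLMAX) = min(5, 16) = 5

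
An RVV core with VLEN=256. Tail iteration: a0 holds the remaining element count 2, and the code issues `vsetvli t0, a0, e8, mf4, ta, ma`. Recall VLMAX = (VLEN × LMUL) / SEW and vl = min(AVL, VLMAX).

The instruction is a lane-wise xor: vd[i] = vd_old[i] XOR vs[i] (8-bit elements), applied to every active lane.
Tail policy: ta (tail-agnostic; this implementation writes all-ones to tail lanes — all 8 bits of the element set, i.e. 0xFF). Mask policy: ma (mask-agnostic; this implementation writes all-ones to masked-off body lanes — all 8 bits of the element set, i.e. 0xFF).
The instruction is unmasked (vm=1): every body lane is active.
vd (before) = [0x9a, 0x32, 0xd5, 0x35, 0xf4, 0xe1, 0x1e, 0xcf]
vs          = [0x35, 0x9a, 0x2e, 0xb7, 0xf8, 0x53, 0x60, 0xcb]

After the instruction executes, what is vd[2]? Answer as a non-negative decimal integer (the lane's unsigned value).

vd[2] = 255

VLMAX = VLEN×LMUL/SEW = 256×1/4/8 = 8
vl ← min(2, 8) = 2
[0] xor(0x9a,0x35) = 0xaf
[1] xor(0x32,0x9a) = 0xa8
[2] tail/ones = 0xff
[3] tail/ones = 0xff
[4] tail/ones = 0xff
[5] tail/ones = 0xff
[6] tail/ones = 0xff
[7] tail/ones = 0xff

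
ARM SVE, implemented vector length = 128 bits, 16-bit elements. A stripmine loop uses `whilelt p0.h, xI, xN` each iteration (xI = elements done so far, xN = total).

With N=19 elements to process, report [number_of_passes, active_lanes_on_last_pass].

register lanes = 128/16 = 8
N=19: ⌈19/8⌉ = 3 iters; last vl = 19 − 2×8 = 3

[iterations, last_vl] = [3, 3]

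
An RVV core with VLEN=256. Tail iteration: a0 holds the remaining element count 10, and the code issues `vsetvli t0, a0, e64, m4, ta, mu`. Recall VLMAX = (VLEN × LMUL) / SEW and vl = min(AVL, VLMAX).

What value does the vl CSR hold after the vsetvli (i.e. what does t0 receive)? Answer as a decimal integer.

VLMAX = VLEN×LMUL/SEW = 256×4/64 = 16
vl = min(AVL, VLMAX) = min(10, 16) = 10

vl = 10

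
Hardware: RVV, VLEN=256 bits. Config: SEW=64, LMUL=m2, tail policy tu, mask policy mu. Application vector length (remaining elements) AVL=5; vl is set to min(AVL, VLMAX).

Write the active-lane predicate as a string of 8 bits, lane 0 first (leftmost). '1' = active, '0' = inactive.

lanes per group: 256·2/64 = 8
vl ← min(5, 8) = 5
bits (lane 0 leftmost): 11111000

predicate = 11111000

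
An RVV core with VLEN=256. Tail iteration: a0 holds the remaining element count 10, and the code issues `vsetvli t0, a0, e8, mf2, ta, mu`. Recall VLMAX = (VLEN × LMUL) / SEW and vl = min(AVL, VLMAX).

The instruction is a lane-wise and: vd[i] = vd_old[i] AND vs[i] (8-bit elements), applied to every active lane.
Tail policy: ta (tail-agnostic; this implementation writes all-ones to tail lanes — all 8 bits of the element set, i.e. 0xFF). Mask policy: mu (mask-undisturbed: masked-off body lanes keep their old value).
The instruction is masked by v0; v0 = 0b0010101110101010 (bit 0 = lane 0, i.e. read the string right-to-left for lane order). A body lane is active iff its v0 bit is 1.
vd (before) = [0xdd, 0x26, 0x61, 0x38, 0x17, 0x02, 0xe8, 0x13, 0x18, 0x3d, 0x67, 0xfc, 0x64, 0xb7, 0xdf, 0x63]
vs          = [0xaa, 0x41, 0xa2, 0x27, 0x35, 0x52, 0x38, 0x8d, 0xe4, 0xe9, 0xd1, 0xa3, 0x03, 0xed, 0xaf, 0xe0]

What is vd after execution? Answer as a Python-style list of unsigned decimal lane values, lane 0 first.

lanes per group: 256·1/2/8 = 16
vl ← min(10, 16) = 10
[0] mask-off/keep = 0xdd
[1] and(0x26,0x41) = 0x00
[2] mask-off/keep = 0x61
[3] and(0x38,0x27) = 0x20
[4] mask-off/keep = 0x17
[5] and(0x02,0x52) = 0x02
[6] mask-off/keep = 0xe8
[7] and(0x13,0x8d) = 0x01
[8] and(0x18,0xe4) = 0x00
[9] and(0x3d,0xe9) = 0x29
[10] tail/ones = 0xff
[11] tail/ones = 0xff
[12] tail/ones = 0xff
[13] tail/ones = 0xff
[14] tail/ones = 0xff
[15] tail/ones = 0xff

vd = [221, 0, 97, 32, 23, 2, 232, 1, 0, 41, 255, 255, 255, 255, 255, 255]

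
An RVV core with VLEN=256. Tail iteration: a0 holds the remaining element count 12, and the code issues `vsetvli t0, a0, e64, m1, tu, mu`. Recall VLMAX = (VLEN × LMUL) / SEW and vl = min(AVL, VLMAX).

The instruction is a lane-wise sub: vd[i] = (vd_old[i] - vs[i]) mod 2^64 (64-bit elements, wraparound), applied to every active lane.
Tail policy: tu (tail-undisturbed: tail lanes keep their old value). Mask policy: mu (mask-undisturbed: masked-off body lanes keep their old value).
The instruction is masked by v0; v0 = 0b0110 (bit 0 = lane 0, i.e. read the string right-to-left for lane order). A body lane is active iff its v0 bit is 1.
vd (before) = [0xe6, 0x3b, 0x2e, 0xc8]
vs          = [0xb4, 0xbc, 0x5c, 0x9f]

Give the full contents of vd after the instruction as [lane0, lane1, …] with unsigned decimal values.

vd = [230, 18446744073709551487, 18446744073709551570, 200]

lanes per group: 256·1/64 = 4
vl = min(AVL, VLMAX) = min(12, 4) = 4
lane  0: mask-off/keep ⇒ 0xe6
lane  1: sub(0x3b,0xbc) ⇒ 0xffffffffffffff7f
lane  2: sub(0x2e,0x5c) ⇒ 0xffffffffffffffd2
lane  3: mask-off/keep ⇒ 0xc8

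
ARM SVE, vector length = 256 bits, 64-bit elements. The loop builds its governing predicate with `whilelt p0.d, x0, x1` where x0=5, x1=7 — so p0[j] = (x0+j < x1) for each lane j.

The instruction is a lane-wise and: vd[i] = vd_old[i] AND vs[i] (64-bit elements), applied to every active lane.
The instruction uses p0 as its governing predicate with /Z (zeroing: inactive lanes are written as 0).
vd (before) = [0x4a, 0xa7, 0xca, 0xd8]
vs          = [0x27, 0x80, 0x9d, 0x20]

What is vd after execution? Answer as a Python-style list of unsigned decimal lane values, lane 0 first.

lane count: 256 div 64 = 4
p0[j] = (5+j < 7); true for j=0..1 → 2 lanes set
[0] and(0x4a,0x27) = 0x02
[1] and(0xa7,0x80) = 0x80
[2] tail/zero = 0x00
[3] tail/zero = 0x00

vd = [2, 128, 0, 0]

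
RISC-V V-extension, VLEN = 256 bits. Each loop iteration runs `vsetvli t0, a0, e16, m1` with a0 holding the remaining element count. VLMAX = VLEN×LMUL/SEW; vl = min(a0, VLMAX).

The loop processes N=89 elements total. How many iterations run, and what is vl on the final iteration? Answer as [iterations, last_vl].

VLMAX = (256 × 1) / 16 = 16 lanes
89 elements at 16/iter → 6 passes, remainder 9 on the last

[iterations, last_vl] = [6, 9]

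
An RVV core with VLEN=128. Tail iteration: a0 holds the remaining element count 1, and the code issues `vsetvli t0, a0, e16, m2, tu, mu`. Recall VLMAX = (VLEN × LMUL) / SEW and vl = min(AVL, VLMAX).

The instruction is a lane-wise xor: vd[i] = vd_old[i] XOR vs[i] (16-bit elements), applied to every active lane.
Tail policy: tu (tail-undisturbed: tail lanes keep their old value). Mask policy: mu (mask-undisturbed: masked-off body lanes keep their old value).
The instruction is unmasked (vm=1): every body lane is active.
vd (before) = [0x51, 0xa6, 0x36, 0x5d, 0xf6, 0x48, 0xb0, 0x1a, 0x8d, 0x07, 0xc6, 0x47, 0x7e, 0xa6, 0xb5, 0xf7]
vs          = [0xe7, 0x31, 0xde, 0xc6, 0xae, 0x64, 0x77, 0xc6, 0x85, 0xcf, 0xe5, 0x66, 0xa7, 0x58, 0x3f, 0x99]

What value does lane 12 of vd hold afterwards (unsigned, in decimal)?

vd[12] = 126

lanes per group: 128·2/16 = 16
AVL=1 ≤ VLMAX=16, so vl = 1
  i=0: xor(0x51,0xe7) → 182
  i=1: tail/keep → 166
  i=2: tail/keep → 54
  i=3: tail/keep → 93
  i=4: tail/keep → 246
  i=5: tail/keep → 72
  i=6: tail/keep → 176
  i=7: tail/keep → 26
  i=8: tail/keep → 141
  i=9: tail/keep → 7
  i=10: tail/keep → 198
  i=11: tail/keep → 71
  i=12: tail/keep → 126
  i=13: tail/keep → 166
  i=14: tail/keep → 181
  i=15: tail/keep → 247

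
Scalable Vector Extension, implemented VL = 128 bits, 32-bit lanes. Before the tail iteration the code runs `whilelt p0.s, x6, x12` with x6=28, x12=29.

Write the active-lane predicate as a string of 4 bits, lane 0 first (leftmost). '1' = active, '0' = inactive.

predicate = 1000

register lanes = 128/32 = 4
p0[j] = (28+j < 29); true for j=0..0 → 1 lanes set
bits (lane 0 leftmost): 1000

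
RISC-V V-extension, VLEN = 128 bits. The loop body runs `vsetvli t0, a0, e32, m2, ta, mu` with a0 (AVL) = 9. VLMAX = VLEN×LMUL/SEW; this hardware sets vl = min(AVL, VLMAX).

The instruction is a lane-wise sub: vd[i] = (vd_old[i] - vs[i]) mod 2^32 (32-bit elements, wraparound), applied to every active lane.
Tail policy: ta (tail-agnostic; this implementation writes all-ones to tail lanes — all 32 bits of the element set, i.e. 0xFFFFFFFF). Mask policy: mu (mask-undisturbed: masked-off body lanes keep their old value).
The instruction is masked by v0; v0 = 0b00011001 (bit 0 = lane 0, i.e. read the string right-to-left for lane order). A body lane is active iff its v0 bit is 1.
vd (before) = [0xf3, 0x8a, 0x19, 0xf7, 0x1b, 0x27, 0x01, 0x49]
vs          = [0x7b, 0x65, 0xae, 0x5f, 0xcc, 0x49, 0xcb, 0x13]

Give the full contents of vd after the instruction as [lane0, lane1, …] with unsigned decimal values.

vd = [120, 138, 25, 152, 4294967119, 39, 1, 73]

VLMAX = VLEN×LMUL/SEW = 128×2/32 = 8
vl ← min(9, 8) = 8
vd[0] sub(0xf3,0x7b) -> 0x78
vd[1] mask-off/keep -> 0x8a
vd[2] mask-off/keep -> 0x19
vd[3] sub(0xf7,0x5f) -> 0x98
vd[4] sub(0x1b,0xcc) -> 0xffffff4f
vd[5] mask-off/keep -> 0x27
vd[6] mask-off/keep -> 0x01
vd[7] mask-off/keep -> 0x49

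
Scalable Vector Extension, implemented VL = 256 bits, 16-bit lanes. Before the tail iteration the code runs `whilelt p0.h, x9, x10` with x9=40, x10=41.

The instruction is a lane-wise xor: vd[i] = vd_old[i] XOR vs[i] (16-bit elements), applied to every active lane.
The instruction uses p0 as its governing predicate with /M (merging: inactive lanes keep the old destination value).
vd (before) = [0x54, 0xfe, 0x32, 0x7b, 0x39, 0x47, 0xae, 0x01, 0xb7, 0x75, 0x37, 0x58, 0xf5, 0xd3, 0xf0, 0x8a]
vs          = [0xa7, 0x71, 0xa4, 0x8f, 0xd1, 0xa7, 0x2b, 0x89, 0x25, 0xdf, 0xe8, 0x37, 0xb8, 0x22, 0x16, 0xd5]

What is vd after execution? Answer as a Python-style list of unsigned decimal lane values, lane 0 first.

256-bit reg / 16-bit elem → 16 lanes
p0[j] = (40+j < 41); true for j=0..0 → 1 lanes set
  i=0: xor(0x54,0xa7) → 243
  i=1: tail/keep → 254
  i=2: tail/keep → 50
  i=3: tail/keep → 123
  i=4: tail/keep → 57
  i=5: tail/keep → 71
  i=6: tail/keep → 174
  i=7: tail/keep → 1
  i=8: tail/keep → 183
  i=9: tail/keep → 117
  i=10: tail/keep → 55
  i=11: tail/keep → 88
  i=12: tail/keep → 245
  i=13: tail/keep → 211
  i=14: tail/keep → 240
  i=15: tail/keep → 138

vd = [243, 254, 50, 123, 57, 71, 174, 1, 183, 117, 55, 88, 245, 211, 240, 138]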